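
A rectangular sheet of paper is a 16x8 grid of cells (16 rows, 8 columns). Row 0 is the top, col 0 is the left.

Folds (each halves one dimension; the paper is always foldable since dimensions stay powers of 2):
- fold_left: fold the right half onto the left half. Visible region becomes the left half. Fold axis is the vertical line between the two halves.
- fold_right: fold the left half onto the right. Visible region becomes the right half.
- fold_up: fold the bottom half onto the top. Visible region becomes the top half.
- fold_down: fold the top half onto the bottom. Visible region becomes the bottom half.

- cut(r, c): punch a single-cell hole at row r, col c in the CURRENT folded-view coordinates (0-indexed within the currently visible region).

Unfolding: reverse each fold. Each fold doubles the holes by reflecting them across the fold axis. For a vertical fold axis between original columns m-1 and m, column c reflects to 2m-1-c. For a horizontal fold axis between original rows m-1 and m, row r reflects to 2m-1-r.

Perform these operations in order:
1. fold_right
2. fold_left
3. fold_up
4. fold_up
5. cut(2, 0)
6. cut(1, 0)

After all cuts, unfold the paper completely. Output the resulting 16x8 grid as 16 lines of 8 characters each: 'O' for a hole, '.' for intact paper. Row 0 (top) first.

Op 1 fold_right: fold axis v@4; visible region now rows[0,16) x cols[4,8) = 16x4
Op 2 fold_left: fold axis v@6; visible region now rows[0,16) x cols[4,6) = 16x2
Op 3 fold_up: fold axis h@8; visible region now rows[0,8) x cols[4,6) = 8x2
Op 4 fold_up: fold axis h@4; visible region now rows[0,4) x cols[4,6) = 4x2
Op 5 cut(2, 0): punch at orig (2,4); cuts so far [(2, 4)]; region rows[0,4) x cols[4,6) = 4x2
Op 6 cut(1, 0): punch at orig (1,4); cuts so far [(1, 4), (2, 4)]; region rows[0,4) x cols[4,6) = 4x2
Unfold 1 (reflect across h@4): 4 holes -> [(1, 4), (2, 4), (5, 4), (6, 4)]
Unfold 2 (reflect across h@8): 8 holes -> [(1, 4), (2, 4), (5, 4), (6, 4), (9, 4), (10, 4), (13, 4), (14, 4)]
Unfold 3 (reflect across v@6): 16 holes -> [(1, 4), (1, 7), (2, 4), (2, 7), (5, 4), (5, 7), (6, 4), (6, 7), (9, 4), (9, 7), (10, 4), (10, 7), (13, 4), (13, 7), (14, 4), (14, 7)]
Unfold 4 (reflect across v@4): 32 holes -> [(1, 0), (1, 3), (1, 4), (1, 7), (2, 0), (2, 3), (2, 4), (2, 7), (5, 0), (5, 3), (5, 4), (5, 7), (6, 0), (6, 3), (6, 4), (6, 7), (9, 0), (9, 3), (9, 4), (9, 7), (10, 0), (10, 3), (10, 4), (10, 7), (13, 0), (13, 3), (13, 4), (13, 7), (14, 0), (14, 3), (14, 4), (14, 7)]

Answer: ........
O..OO..O
O..OO..O
........
........
O..OO..O
O..OO..O
........
........
O..OO..O
O..OO..O
........
........
O..OO..O
O..OO..O
........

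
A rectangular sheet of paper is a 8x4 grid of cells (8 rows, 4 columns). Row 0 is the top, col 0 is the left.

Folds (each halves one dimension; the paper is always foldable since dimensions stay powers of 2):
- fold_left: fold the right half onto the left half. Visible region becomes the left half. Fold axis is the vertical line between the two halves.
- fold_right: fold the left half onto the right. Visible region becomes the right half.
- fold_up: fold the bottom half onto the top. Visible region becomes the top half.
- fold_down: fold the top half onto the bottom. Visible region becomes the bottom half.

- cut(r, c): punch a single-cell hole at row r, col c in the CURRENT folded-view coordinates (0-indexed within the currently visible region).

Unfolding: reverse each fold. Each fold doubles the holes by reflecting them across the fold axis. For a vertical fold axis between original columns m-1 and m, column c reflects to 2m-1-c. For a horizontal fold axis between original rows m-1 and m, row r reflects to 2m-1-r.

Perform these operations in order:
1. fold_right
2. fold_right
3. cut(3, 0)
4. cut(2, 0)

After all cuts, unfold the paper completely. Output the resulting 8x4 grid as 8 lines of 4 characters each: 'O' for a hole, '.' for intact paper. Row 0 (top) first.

Op 1 fold_right: fold axis v@2; visible region now rows[0,8) x cols[2,4) = 8x2
Op 2 fold_right: fold axis v@3; visible region now rows[0,8) x cols[3,4) = 8x1
Op 3 cut(3, 0): punch at orig (3,3); cuts so far [(3, 3)]; region rows[0,8) x cols[3,4) = 8x1
Op 4 cut(2, 0): punch at orig (2,3); cuts so far [(2, 3), (3, 3)]; region rows[0,8) x cols[3,4) = 8x1
Unfold 1 (reflect across v@3): 4 holes -> [(2, 2), (2, 3), (3, 2), (3, 3)]
Unfold 2 (reflect across v@2): 8 holes -> [(2, 0), (2, 1), (2, 2), (2, 3), (3, 0), (3, 1), (3, 2), (3, 3)]

Answer: ....
....
OOOO
OOOO
....
....
....
....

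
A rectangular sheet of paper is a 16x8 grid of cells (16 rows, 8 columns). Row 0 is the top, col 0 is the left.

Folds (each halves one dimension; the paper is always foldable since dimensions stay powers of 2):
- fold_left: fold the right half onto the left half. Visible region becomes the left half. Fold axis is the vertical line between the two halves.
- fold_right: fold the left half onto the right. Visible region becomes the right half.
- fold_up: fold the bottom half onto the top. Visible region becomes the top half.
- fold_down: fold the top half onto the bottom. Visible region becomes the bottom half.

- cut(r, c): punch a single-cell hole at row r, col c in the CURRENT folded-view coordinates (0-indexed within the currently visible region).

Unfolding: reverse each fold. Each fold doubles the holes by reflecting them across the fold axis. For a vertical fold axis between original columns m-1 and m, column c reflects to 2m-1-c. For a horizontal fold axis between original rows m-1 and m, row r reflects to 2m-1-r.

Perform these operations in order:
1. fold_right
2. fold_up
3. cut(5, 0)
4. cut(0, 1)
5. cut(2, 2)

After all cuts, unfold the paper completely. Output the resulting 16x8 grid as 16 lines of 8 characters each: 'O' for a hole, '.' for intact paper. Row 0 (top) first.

Op 1 fold_right: fold axis v@4; visible region now rows[0,16) x cols[4,8) = 16x4
Op 2 fold_up: fold axis h@8; visible region now rows[0,8) x cols[4,8) = 8x4
Op 3 cut(5, 0): punch at orig (5,4); cuts so far [(5, 4)]; region rows[0,8) x cols[4,8) = 8x4
Op 4 cut(0, 1): punch at orig (0,5); cuts so far [(0, 5), (5, 4)]; region rows[0,8) x cols[4,8) = 8x4
Op 5 cut(2, 2): punch at orig (2,6); cuts so far [(0, 5), (2, 6), (5, 4)]; region rows[0,8) x cols[4,8) = 8x4
Unfold 1 (reflect across h@8): 6 holes -> [(0, 5), (2, 6), (5, 4), (10, 4), (13, 6), (15, 5)]
Unfold 2 (reflect across v@4): 12 holes -> [(0, 2), (0, 5), (2, 1), (2, 6), (5, 3), (5, 4), (10, 3), (10, 4), (13, 1), (13, 6), (15, 2), (15, 5)]

Answer: ..O..O..
........
.O....O.
........
........
...OO...
........
........
........
........
...OO...
........
........
.O....O.
........
..O..O..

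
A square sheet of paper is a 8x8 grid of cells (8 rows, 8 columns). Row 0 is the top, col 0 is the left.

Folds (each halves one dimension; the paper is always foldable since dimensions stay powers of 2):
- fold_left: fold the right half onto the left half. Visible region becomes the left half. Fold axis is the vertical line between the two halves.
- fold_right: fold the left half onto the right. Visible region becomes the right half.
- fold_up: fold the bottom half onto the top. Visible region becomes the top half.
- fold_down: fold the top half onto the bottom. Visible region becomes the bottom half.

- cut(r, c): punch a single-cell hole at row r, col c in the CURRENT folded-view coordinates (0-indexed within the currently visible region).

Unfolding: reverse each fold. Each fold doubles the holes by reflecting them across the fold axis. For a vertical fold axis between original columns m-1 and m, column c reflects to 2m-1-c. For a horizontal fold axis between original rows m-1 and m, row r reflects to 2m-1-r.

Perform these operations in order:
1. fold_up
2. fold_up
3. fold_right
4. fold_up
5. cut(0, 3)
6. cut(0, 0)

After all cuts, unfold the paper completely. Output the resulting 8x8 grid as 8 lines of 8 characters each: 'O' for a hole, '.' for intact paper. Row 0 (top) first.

Op 1 fold_up: fold axis h@4; visible region now rows[0,4) x cols[0,8) = 4x8
Op 2 fold_up: fold axis h@2; visible region now rows[0,2) x cols[0,8) = 2x8
Op 3 fold_right: fold axis v@4; visible region now rows[0,2) x cols[4,8) = 2x4
Op 4 fold_up: fold axis h@1; visible region now rows[0,1) x cols[4,8) = 1x4
Op 5 cut(0, 3): punch at orig (0,7); cuts so far [(0, 7)]; region rows[0,1) x cols[4,8) = 1x4
Op 6 cut(0, 0): punch at orig (0,4); cuts so far [(0, 4), (0, 7)]; region rows[0,1) x cols[4,8) = 1x4
Unfold 1 (reflect across h@1): 4 holes -> [(0, 4), (0, 7), (1, 4), (1, 7)]
Unfold 2 (reflect across v@4): 8 holes -> [(0, 0), (0, 3), (0, 4), (0, 7), (1, 0), (1, 3), (1, 4), (1, 7)]
Unfold 3 (reflect across h@2): 16 holes -> [(0, 0), (0, 3), (0, 4), (0, 7), (1, 0), (1, 3), (1, 4), (1, 7), (2, 0), (2, 3), (2, 4), (2, 7), (3, 0), (3, 3), (3, 4), (3, 7)]
Unfold 4 (reflect across h@4): 32 holes -> [(0, 0), (0, 3), (0, 4), (0, 7), (1, 0), (1, 3), (1, 4), (1, 7), (2, 0), (2, 3), (2, 4), (2, 7), (3, 0), (3, 3), (3, 4), (3, 7), (4, 0), (4, 3), (4, 4), (4, 7), (5, 0), (5, 3), (5, 4), (5, 7), (6, 0), (6, 3), (6, 4), (6, 7), (7, 0), (7, 3), (7, 4), (7, 7)]

Answer: O..OO..O
O..OO..O
O..OO..O
O..OO..O
O..OO..O
O..OO..O
O..OO..O
O..OO..O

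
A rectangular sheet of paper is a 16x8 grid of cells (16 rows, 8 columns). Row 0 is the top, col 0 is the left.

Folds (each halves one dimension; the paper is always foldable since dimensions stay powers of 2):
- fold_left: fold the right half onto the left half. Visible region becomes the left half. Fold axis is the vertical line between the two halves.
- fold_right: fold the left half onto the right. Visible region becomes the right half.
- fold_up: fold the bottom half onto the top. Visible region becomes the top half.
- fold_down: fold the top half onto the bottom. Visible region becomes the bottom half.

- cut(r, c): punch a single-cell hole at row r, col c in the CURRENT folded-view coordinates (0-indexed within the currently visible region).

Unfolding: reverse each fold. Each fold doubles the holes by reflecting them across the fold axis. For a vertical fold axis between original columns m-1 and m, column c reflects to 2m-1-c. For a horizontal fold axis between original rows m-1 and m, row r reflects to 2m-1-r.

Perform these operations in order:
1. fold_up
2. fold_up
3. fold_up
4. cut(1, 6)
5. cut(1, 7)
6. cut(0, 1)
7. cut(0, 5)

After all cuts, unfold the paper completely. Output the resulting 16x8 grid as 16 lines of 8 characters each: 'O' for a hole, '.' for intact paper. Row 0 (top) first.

Op 1 fold_up: fold axis h@8; visible region now rows[0,8) x cols[0,8) = 8x8
Op 2 fold_up: fold axis h@4; visible region now rows[0,4) x cols[0,8) = 4x8
Op 3 fold_up: fold axis h@2; visible region now rows[0,2) x cols[0,8) = 2x8
Op 4 cut(1, 6): punch at orig (1,6); cuts so far [(1, 6)]; region rows[0,2) x cols[0,8) = 2x8
Op 5 cut(1, 7): punch at orig (1,7); cuts so far [(1, 6), (1, 7)]; region rows[0,2) x cols[0,8) = 2x8
Op 6 cut(0, 1): punch at orig (0,1); cuts so far [(0, 1), (1, 6), (1, 7)]; region rows[0,2) x cols[0,8) = 2x8
Op 7 cut(0, 5): punch at orig (0,5); cuts so far [(0, 1), (0, 5), (1, 6), (1, 7)]; region rows[0,2) x cols[0,8) = 2x8
Unfold 1 (reflect across h@2): 8 holes -> [(0, 1), (0, 5), (1, 6), (1, 7), (2, 6), (2, 7), (3, 1), (3, 5)]
Unfold 2 (reflect across h@4): 16 holes -> [(0, 1), (0, 5), (1, 6), (1, 7), (2, 6), (2, 7), (3, 1), (3, 5), (4, 1), (4, 5), (5, 6), (5, 7), (6, 6), (6, 7), (7, 1), (7, 5)]
Unfold 3 (reflect across h@8): 32 holes -> [(0, 1), (0, 5), (1, 6), (1, 7), (2, 6), (2, 7), (3, 1), (3, 5), (4, 1), (4, 5), (5, 6), (5, 7), (6, 6), (6, 7), (7, 1), (7, 5), (8, 1), (8, 5), (9, 6), (9, 7), (10, 6), (10, 7), (11, 1), (11, 5), (12, 1), (12, 5), (13, 6), (13, 7), (14, 6), (14, 7), (15, 1), (15, 5)]

Answer: .O...O..
......OO
......OO
.O...O..
.O...O..
......OO
......OO
.O...O..
.O...O..
......OO
......OO
.O...O..
.O...O..
......OO
......OO
.O...O..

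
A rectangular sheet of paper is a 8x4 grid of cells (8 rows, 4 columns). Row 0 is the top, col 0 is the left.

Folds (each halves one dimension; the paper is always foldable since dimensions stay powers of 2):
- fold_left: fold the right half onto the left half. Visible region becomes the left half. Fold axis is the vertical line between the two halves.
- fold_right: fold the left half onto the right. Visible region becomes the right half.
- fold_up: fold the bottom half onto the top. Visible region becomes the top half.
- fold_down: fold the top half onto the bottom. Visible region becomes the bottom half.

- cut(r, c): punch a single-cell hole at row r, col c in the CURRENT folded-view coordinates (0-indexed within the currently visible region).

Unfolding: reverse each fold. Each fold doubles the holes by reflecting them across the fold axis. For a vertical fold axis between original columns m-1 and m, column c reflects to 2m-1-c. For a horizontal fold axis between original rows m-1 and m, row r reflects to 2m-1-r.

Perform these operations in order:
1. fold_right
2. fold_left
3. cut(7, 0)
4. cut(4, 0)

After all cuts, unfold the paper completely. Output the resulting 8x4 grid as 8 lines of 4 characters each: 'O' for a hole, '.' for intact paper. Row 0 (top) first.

Op 1 fold_right: fold axis v@2; visible region now rows[0,8) x cols[2,4) = 8x2
Op 2 fold_left: fold axis v@3; visible region now rows[0,8) x cols[2,3) = 8x1
Op 3 cut(7, 0): punch at orig (7,2); cuts so far [(7, 2)]; region rows[0,8) x cols[2,3) = 8x1
Op 4 cut(4, 0): punch at orig (4,2); cuts so far [(4, 2), (7, 2)]; region rows[0,8) x cols[2,3) = 8x1
Unfold 1 (reflect across v@3): 4 holes -> [(4, 2), (4, 3), (7, 2), (7, 3)]
Unfold 2 (reflect across v@2): 8 holes -> [(4, 0), (4, 1), (4, 2), (4, 3), (7, 0), (7, 1), (7, 2), (7, 3)]

Answer: ....
....
....
....
OOOO
....
....
OOOO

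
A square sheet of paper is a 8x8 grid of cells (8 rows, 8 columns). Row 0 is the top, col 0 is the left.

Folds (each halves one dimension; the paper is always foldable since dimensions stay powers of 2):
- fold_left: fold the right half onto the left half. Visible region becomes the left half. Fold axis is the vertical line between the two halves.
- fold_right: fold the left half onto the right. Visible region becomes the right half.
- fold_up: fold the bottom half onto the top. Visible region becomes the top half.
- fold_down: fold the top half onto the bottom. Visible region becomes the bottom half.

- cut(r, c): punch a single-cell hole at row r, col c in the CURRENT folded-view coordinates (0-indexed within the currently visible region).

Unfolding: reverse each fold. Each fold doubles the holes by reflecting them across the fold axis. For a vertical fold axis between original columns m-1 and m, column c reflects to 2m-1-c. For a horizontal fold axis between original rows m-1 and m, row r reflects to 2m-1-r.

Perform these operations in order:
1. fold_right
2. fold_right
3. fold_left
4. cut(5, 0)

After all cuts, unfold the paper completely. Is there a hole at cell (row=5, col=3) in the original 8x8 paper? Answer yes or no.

Answer: yes

Derivation:
Op 1 fold_right: fold axis v@4; visible region now rows[0,8) x cols[4,8) = 8x4
Op 2 fold_right: fold axis v@6; visible region now rows[0,8) x cols[6,8) = 8x2
Op 3 fold_left: fold axis v@7; visible region now rows[0,8) x cols[6,7) = 8x1
Op 4 cut(5, 0): punch at orig (5,6); cuts so far [(5, 6)]; region rows[0,8) x cols[6,7) = 8x1
Unfold 1 (reflect across v@7): 2 holes -> [(5, 6), (5, 7)]
Unfold 2 (reflect across v@6): 4 holes -> [(5, 4), (5, 5), (5, 6), (5, 7)]
Unfold 3 (reflect across v@4): 8 holes -> [(5, 0), (5, 1), (5, 2), (5, 3), (5, 4), (5, 5), (5, 6), (5, 7)]
Holes: [(5, 0), (5, 1), (5, 2), (5, 3), (5, 4), (5, 5), (5, 6), (5, 7)]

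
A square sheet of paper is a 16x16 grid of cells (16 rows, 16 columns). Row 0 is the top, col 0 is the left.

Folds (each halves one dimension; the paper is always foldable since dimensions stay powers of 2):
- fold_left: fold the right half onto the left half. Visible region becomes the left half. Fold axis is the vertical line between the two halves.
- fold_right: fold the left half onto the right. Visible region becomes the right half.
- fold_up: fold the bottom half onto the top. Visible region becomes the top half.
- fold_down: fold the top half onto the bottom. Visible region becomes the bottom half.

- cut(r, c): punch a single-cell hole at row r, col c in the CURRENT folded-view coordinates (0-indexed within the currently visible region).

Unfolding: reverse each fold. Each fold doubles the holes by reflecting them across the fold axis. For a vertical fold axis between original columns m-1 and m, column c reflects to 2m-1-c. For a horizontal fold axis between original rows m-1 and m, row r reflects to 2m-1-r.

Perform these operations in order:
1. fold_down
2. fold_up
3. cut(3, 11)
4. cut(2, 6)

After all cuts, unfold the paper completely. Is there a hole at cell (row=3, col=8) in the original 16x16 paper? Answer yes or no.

Op 1 fold_down: fold axis h@8; visible region now rows[8,16) x cols[0,16) = 8x16
Op 2 fold_up: fold axis h@12; visible region now rows[8,12) x cols[0,16) = 4x16
Op 3 cut(3, 11): punch at orig (11,11); cuts so far [(11, 11)]; region rows[8,12) x cols[0,16) = 4x16
Op 4 cut(2, 6): punch at orig (10,6); cuts so far [(10, 6), (11, 11)]; region rows[8,12) x cols[0,16) = 4x16
Unfold 1 (reflect across h@12): 4 holes -> [(10, 6), (11, 11), (12, 11), (13, 6)]
Unfold 2 (reflect across h@8): 8 holes -> [(2, 6), (3, 11), (4, 11), (5, 6), (10, 6), (11, 11), (12, 11), (13, 6)]
Holes: [(2, 6), (3, 11), (4, 11), (5, 6), (10, 6), (11, 11), (12, 11), (13, 6)]

Answer: no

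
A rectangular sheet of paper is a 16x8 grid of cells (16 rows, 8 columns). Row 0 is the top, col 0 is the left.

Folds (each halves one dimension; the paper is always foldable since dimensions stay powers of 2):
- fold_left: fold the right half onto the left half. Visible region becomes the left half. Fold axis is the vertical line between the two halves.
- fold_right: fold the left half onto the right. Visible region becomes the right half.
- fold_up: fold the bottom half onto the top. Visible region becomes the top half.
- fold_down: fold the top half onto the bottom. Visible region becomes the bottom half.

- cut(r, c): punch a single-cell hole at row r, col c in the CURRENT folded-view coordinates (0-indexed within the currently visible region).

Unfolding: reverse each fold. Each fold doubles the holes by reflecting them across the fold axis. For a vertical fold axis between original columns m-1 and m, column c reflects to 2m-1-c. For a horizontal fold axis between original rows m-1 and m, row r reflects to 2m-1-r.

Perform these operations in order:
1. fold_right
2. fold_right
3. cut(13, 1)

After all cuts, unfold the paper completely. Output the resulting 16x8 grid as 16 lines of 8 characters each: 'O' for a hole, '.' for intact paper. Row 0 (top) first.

Op 1 fold_right: fold axis v@4; visible region now rows[0,16) x cols[4,8) = 16x4
Op 2 fold_right: fold axis v@6; visible region now rows[0,16) x cols[6,8) = 16x2
Op 3 cut(13, 1): punch at orig (13,7); cuts so far [(13, 7)]; region rows[0,16) x cols[6,8) = 16x2
Unfold 1 (reflect across v@6): 2 holes -> [(13, 4), (13, 7)]
Unfold 2 (reflect across v@4): 4 holes -> [(13, 0), (13, 3), (13, 4), (13, 7)]

Answer: ........
........
........
........
........
........
........
........
........
........
........
........
........
O..OO..O
........
........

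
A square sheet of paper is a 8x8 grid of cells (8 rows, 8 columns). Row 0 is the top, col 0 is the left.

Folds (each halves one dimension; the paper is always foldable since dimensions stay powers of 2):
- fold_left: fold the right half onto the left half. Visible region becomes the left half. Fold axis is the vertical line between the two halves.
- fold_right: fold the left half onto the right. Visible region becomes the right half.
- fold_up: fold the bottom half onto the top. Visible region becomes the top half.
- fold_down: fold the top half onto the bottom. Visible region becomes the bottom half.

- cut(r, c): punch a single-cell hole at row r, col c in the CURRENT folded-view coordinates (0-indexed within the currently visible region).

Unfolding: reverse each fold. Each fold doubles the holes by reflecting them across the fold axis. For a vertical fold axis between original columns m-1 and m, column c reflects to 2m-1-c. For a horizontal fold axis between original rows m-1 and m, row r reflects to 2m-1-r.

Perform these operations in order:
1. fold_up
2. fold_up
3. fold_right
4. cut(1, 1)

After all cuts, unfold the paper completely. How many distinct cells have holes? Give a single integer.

Answer: 8

Derivation:
Op 1 fold_up: fold axis h@4; visible region now rows[0,4) x cols[0,8) = 4x8
Op 2 fold_up: fold axis h@2; visible region now rows[0,2) x cols[0,8) = 2x8
Op 3 fold_right: fold axis v@4; visible region now rows[0,2) x cols[4,8) = 2x4
Op 4 cut(1, 1): punch at orig (1,5); cuts so far [(1, 5)]; region rows[0,2) x cols[4,8) = 2x4
Unfold 1 (reflect across v@4): 2 holes -> [(1, 2), (1, 5)]
Unfold 2 (reflect across h@2): 4 holes -> [(1, 2), (1, 5), (2, 2), (2, 5)]
Unfold 3 (reflect across h@4): 8 holes -> [(1, 2), (1, 5), (2, 2), (2, 5), (5, 2), (5, 5), (6, 2), (6, 5)]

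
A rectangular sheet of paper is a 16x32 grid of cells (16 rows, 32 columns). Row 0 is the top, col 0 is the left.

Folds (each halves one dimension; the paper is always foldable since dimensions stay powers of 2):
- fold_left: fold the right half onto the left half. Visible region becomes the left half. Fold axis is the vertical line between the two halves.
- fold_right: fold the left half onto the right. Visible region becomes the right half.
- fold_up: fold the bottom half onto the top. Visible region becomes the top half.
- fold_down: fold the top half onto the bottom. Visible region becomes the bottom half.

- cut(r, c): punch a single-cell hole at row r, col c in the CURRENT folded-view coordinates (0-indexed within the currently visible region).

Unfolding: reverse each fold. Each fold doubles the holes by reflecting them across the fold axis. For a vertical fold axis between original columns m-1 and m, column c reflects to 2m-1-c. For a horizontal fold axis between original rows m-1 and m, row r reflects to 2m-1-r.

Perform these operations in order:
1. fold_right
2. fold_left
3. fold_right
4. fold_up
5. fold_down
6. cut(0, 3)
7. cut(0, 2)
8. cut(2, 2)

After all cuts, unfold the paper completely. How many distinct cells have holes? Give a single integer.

Answer: 96

Derivation:
Op 1 fold_right: fold axis v@16; visible region now rows[0,16) x cols[16,32) = 16x16
Op 2 fold_left: fold axis v@24; visible region now rows[0,16) x cols[16,24) = 16x8
Op 3 fold_right: fold axis v@20; visible region now rows[0,16) x cols[20,24) = 16x4
Op 4 fold_up: fold axis h@8; visible region now rows[0,8) x cols[20,24) = 8x4
Op 5 fold_down: fold axis h@4; visible region now rows[4,8) x cols[20,24) = 4x4
Op 6 cut(0, 3): punch at orig (4,23); cuts so far [(4, 23)]; region rows[4,8) x cols[20,24) = 4x4
Op 7 cut(0, 2): punch at orig (4,22); cuts so far [(4, 22), (4, 23)]; region rows[4,8) x cols[20,24) = 4x4
Op 8 cut(2, 2): punch at orig (6,22); cuts so far [(4, 22), (4, 23), (6, 22)]; region rows[4,8) x cols[20,24) = 4x4
Unfold 1 (reflect across h@4): 6 holes -> [(1, 22), (3, 22), (3, 23), (4, 22), (4, 23), (6, 22)]
Unfold 2 (reflect across h@8): 12 holes -> [(1, 22), (3, 22), (3, 23), (4, 22), (4, 23), (6, 22), (9, 22), (11, 22), (11, 23), (12, 22), (12, 23), (14, 22)]
Unfold 3 (reflect across v@20): 24 holes -> [(1, 17), (1, 22), (3, 16), (3, 17), (3, 22), (3, 23), (4, 16), (4, 17), (4, 22), (4, 23), (6, 17), (6, 22), (9, 17), (9, 22), (11, 16), (11, 17), (11, 22), (11, 23), (12, 16), (12, 17), (12, 22), (12, 23), (14, 17), (14, 22)]
Unfold 4 (reflect across v@24): 48 holes -> [(1, 17), (1, 22), (1, 25), (1, 30), (3, 16), (3, 17), (3, 22), (3, 23), (3, 24), (3, 25), (3, 30), (3, 31), (4, 16), (4, 17), (4, 22), (4, 23), (4, 24), (4, 25), (4, 30), (4, 31), (6, 17), (6, 22), (6, 25), (6, 30), (9, 17), (9, 22), (9, 25), (9, 30), (11, 16), (11, 17), (11, 22), (11, 23), (11, 24), (11, 25), (11, 30), (11, 31), (12, 16), (12, 17), (12, 22), (12, 23), (12, 24), (12, 25), (12, 30), (12, 31), (14, 17), (14, 22), (14, 25), (14, 30)]
Unfold 5 (reflect across v@16): 96 holes -> [(1, 1), (1, 6), (1, 9), (1, 14), (1, 17), (1, 22), (1, 25), (1, 30), (3, 0), (3, 1), (3, 6), (3, 7), (3, 8), (3, 9), (3, 14), (3, 15), (3, 16), (3, 17), (3, 22), (3, 23), (3, 24), (3, 25), (3, 30), (3, 31), (4, 0), (4, 1), (4, 6), (4, 7), (4, 8), (4, 9), (4, 14), (4, 15), (4, 16), (4, 17), (4, 22), (4, 23), (4, 24), (4, 25), (4, 30), (4, 31), (6, 1), (6, 6), (6, 9), (6, 14), (6, 17), (6, 22), (6, 25), (6, 30), (9, 1), (9, 6), (9, 9), (9, 14), (9, 17), (9, 22), (9, 25), (9, 30), (11, 0), (11, 1), (11, 6), (11, 7), (11, 8), (11, 9), (11, 14), (11, 15), (11, 16), (11, 17), (11, 22), (11, 23), (11, 24), (11, 25), (11, 30), (11, 31), (12, 0), (12, 1), (12, 6), (12, 7), (12, 8), (12, 9), (12, 14), (12, 15), (12, 16), (12, 17), (12, 22), (12, 23), (12, 24), (12, 25), (12, 30), (12, 31), (14, 1), (14, 6), (14, 9), (14, 14), (14, 17), (14, 22), (14, 25), (14, 30)]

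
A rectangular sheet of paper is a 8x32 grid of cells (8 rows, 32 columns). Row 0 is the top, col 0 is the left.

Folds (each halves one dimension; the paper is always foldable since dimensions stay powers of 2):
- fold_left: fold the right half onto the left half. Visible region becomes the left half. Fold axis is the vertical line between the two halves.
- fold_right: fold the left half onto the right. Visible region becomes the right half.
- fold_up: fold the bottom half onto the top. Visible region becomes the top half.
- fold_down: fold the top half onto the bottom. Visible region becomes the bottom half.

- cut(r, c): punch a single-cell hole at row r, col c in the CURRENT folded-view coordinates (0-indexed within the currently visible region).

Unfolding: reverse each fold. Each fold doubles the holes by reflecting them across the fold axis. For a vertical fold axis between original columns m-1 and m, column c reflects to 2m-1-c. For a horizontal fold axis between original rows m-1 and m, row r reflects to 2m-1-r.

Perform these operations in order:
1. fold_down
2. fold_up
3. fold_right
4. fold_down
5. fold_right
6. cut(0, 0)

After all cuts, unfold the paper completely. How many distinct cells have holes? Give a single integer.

Op 1 fold_down: fold axis h@4; visible region now rows[4,8) x cols[0,32) = 4x32
Op 2 fold_up: fold axis h@6; visible region now rows[4,6) x cols[0,32) = 2x32
Op 3 fold_right: fold axis v@16; visible region now rows[4,6) x cols[16,32) = 2x16
Op 4 fold_down: fold axis h@5; visible region now rows[5,6) x cols[16,32) = 1x16
Op 5 fold_right: fold axis v@24; visible region now rows[5,6) x cols[24,32) = 1x8
Op 6 cut(0, 0): punch at orig (5,24); cuts so far [(5, 24)]; region rows[5,6) x cols[24,32) = 1x8
Unfold 1 (reflect across v@24): 2 holes -> [(5, 23), (5, 24)]
Unfold 2 (reflect across h@5): 4 holes -> [(4, 23), (4, 24), (5, 23), (5, 24)]
Unfold 3 (reflect across v@16): 8 holes -> [(4, 7), (4, 8), (4, 23), (4, 24), (5, 7), (5, 8), (5, 23), (5, 24)]
Unfold 4 (reflect across h@6): 16 holes -> [(4, 7), (4, 8), (4, 23), (4, 24), (5, 7), (5, 8), (5, 23), (5, 24), (6, 7), (6, 8), (6, 23), (6, 24), (7, 7), (7, 8), (7, 23), (7, 24)]
Unfold 5 (reflect across h@4): 32 holes -> [(0, 7), (0, 8), (0, 23), (0, 24), (1, 7), (1, 8), (1, 23), (1, 24), (2, 7), (2, 8), (2, 23), (2, 24), (3, 7), (3, 8), (3, 23), (3, 24), (4, 7), (4, 8), (4, 23), (4, 24), (5, 7), (5, 8), (5, 23), (5, 24), (6, 7), (6, 8), (6, 23), (6, 24), (7, 7), (7, 8), (7, 23), (7, 24)]

Answer: 32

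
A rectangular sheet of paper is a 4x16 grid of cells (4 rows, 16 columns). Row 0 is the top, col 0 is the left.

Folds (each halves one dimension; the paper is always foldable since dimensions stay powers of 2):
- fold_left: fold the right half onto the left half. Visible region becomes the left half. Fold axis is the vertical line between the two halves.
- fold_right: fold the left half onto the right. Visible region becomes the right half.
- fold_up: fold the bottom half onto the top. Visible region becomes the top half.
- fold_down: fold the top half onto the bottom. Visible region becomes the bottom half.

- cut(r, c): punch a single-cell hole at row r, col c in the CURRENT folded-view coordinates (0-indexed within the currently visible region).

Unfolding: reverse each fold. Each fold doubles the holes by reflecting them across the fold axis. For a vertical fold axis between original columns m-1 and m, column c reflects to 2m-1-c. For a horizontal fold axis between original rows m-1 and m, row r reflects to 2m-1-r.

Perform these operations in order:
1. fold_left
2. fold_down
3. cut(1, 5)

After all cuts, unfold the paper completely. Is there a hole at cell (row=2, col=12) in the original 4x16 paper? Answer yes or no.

Op 1 fold_left: fold axis v@8; visible region now rows[0,4) x cols[0,8) = 4x8
Op 2 fold_down: fold axis h@2; visible region now rows[2,4) x cols[0,8) = 2x8
Op 3 cut(1, 5): punch at orig (3,5); cuts so far [(3, 5)]; region rows[2,4) x cols[0,8) = 2x8
Unfold 1 (reflect across h@2): 2 holes -> [(0, 5), (3, 5)]
Unfold 2 (reflect across v@8): 4 holes -> [(0, 5), (0, 10), (3, 5), (3, 10)]
Holes: [(0, 5), (0, 10), (3, 5), (3, 10)]

Answer: no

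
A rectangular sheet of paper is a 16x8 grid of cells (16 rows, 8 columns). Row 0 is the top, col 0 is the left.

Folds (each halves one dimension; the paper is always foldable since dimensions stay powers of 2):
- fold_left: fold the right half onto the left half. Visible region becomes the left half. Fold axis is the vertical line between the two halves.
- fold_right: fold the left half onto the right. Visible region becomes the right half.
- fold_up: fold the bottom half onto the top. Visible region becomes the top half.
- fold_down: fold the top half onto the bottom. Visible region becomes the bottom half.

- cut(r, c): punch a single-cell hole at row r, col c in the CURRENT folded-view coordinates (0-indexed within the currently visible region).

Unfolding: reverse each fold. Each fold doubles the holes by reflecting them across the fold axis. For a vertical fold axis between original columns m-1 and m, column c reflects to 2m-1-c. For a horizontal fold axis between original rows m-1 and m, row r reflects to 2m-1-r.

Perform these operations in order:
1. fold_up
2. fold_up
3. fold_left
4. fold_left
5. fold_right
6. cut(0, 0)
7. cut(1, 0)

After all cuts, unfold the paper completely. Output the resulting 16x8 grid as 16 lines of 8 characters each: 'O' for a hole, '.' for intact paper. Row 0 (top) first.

Op 1 fold_up: fold axis h@8; visible region now rows[0,8) x cols[0,8) = 8x8
Op 2 fold_up: fold axis h@4; visible region now rows[0,4) x cols[0,8) = 4x8
Op 3 fold_left: fold axis v@4; visible region now rows[0,4) x cols[0,4) = 4x4
Op 4 fold_left: fold axis v@2; visible region now rows[0,4) x cols[0,2) = 4x2
Op 5 fold_right: fold axis v@1; visible region now rows[0,4) x cols[1,2) = 4x1
Op 6 cut(0, 0): punch at orig (0,1); cuts so far [(0, 1)]; region rows[0,4) x cols[1,2) = 4x1
Op 7 cut(1, 0): punch at orig (1,1); cuts so far [(0, 1), (1, 1)]; region rows[0,4) x cols[1,2) = 4x1
Unfold 1 (reflect across v@1): 4 holes -> [(0, 0), (0, 1), (1, 0), (1, 1)]
Unfold 2 (reflect across v@2): 8 holes -> [(0, 0), (0, 1), (0, 2), (0, 3), (1, 0), (1, 1), (1, 2), (1, 3)]
Unfold 3 (reflect across v@4): 16 holes -> [(0, 0), (0, 1), (0, 2), (0, 3), (0, 4), (0, 5), (0, 6), (0, 7), (1, 0), (1, 1), (1, 2), (1, 3), (1, 4), (1, 5), (1, 6), (1, 7)]
Unfold 4 (reflect across h@4): 32 holes -> [(0, 0), (0, 1), (0, 2), (0, 3), (0, 4), (0, 5), (0, 6), (0, 7), (1, 0), (1, 1), (1, 2), (1, 3), (1, 4), (1, 5), (1, 6), (1, 7), (6, 0), (6, 1), (6, 2), (6, 3), (6, 4), (6, 5), (6, 6), (6, 7), (7, 0), (7, 1), (7, 2), (7, 3), (7, 4), (7, 5), (7, 6), (7, 7)]
Unfold 5 (reflect across h@8): 64 holes -> [(0, 0), (0, 1), (0, 2), (0, 3), (0, 4), (0, 5), (0, 6), (0, 7), (1, 0), (1, 1), (1, 2), (1, 3), (1, 4), (1, 5), (1, 6), (1, 7), (6, 0), (6, 1), (6, 2), (6, 3), (6, 4), (6, 5), (6, 6), (6, 7), (7, 0), (7, 1), (7, 2), (7, 3), (7, 4), (7, 5), (7, 6), (7, 7), (8, 0), (8, 1), (8, 2), (8, 3), (8, 4), (8, 5), (8, 6), (8, 7), (9, 0), (9, 1), (9, 2), (9, 3), (9, 4), (9, 5), (9, 6), (9, 7), (14, 0), (14, 1), (14, 2), (14, 3), (14, 4), (14, 5), (14, 6), (14, 7), (15, 0), (15, 1), (15, 2), (15, 3), (15, 4), (15, 5), (15, 6), (15, 7)]

Answer: OOOOOOOO
OOOOOOOO
........
........
........
........
OOOOOOOO
OOOOOOOO
OOOOOOOO
OOOOOOOO
........
........
........
........
OOOOOOOO
OOOOOOOO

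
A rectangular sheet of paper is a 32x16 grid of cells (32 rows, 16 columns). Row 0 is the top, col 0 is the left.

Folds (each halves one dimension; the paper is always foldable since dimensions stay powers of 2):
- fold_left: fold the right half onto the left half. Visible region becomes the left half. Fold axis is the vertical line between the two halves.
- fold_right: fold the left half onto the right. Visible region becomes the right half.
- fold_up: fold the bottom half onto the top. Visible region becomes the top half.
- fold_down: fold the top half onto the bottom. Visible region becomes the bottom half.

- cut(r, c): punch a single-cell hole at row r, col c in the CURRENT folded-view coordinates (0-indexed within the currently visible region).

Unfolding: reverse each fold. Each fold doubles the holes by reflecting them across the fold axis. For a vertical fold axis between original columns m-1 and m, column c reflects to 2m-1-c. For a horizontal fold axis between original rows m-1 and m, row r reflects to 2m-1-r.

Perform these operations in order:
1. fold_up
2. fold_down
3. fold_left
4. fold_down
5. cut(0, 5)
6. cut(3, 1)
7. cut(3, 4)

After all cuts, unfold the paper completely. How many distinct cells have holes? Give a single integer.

Op 1 fold_up: fold axis h@16; visible region now rows[0,16) x cols[0,16) = 16x16
Op 2 fold_down: fold axis h@8; visible region now rows[8,16) x cols[0,16) = 8x16
Op 3 fold_left: fold axis v@8; visible region now rows[8,16) x cols[0,8) = 8x8
Op 4 fold_down: fold axis h@12; visible region now rows[12,16) x cols[0,8) = 4x8
Op 5 cut(0, 5): punch at orig (12,5); cuts so far [(12, 5)]; region rows[12,16) x cols[0,8) = 4x8
Op 6 cut(3, 1): punch at orig (15,1); cuts so far [(12, 5), (15, 1)]; region rows[12,16) x cols[0,8) = 4x8
Op 7 cut(3, 4): punch at orig (15,4); cuts so far [(12, 5), (15, 1), (15, 4)]; region rows[12,16) x cols[0,8) = 4x8
Unfold 1 (reflect across h@12): 6 holes -> [(8, 1), (8, 4), (11, 5), (12, 5), (15, 1), (15, 4)]
Unfold 2 (reflect across v@8): 12 holes -> [(8, 1), (8, 4), (8, 11), (8, 14), (11, 5), (11, 10), (12, 5), (12, 10), (15, 1), (15, 4), (15, 11), (15, 14)]
Unfold 3 (reflect across h@8): 24 holes -> [(0, 1), (0, 4), (0, 11), (0, 14), (3, 5), (3, 10), (4, 5), (4, 10), (7, 1), (7, 4), (7, 11), (7, 14), (8, 1), (8, 4), (8, 11), (8, 14), (11, 5), (11, 10), (12, 5), (12, 10), (15, 1), (15, 4), (15, 11), (15, 14)]
Unfold 4 (reflect across h@16): 48 holes -> [(0, 1), (0, 4), (0, 11), (0, 14), (3, 5), (3, 10), (4, 5), (4, 10), (7, 1), (7, 4), (7, 11), (7, 14), (8, 1), (8, 4), (8, 11), (8, 14), (11, 5), (11, 10), (12, 5), (12, 10), (15, 1), (15, 4), (15, 11), (15, 14), (16, 1), (16, 4), (16, 11), (16, 14), (19, 5), (19, 10), (20, 5), (20, 10), (23, 1), (23, 4), (23, 11), (23, 14), (24, 1), (24, 4), (24, 11), (24, 14), (27, 5), (27, 10), (28, 5), (28, 10), (31, 1), (31, 4), (31, 11), (31, 14)]

Answer: 48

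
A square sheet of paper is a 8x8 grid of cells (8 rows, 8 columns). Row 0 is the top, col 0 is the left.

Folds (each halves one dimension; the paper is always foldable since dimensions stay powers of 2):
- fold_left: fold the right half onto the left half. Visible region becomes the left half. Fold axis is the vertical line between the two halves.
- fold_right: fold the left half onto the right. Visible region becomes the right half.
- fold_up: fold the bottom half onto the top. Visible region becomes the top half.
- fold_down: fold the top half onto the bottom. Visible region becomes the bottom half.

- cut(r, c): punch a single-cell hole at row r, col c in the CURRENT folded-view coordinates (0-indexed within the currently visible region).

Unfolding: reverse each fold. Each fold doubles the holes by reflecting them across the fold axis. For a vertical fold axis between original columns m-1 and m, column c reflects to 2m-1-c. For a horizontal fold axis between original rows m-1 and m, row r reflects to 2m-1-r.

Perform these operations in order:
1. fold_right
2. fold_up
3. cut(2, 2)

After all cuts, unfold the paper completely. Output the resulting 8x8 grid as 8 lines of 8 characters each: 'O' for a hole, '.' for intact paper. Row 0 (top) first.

Op 1 fold_right: fold axis v@4; visible region now rows[0,8) x cols[4,8) = 8x4
Op 2 fold_up: fold axis h@4; visible region now rows[0,4) x cols[4,8) = 4x4
Op 3 cut(2, 2): punch at orig (2,6); cuts so far [(2, 6)]; region rows[0,4) x cols[4,8) = 4x4
Unfold 1 (reflect across h@4): 2 holes -> [(2, 6), (5, 6)]
Unfold 2 (reflect across v@4): 4 holes -> [(2, 1), (2, 6), (5, 1), (5, 6)]

Answer: ........
........
.O....O.
........
........
.O....O.
........
........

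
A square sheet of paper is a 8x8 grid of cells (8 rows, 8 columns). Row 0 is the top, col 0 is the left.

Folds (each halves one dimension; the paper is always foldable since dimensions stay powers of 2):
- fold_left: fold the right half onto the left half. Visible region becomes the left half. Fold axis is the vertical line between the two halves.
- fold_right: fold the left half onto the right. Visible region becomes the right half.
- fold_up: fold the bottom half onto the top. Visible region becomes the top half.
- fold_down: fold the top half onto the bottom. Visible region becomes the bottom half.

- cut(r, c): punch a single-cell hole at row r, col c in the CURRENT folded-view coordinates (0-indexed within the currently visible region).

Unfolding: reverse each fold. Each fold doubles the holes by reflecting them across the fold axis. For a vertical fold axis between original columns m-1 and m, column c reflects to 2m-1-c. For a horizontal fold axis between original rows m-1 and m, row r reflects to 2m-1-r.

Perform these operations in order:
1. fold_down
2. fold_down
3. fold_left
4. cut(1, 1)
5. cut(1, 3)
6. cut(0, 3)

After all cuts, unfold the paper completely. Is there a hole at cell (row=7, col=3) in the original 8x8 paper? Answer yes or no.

Op 1 fold_down: fold axis h@4; visible region now rows[4,8) x cols[0,8) = 4x8
Op 2 fold_down: fold axis h@6; visible region now rows[6,8) x cols[0,8) = 2x8
Op 3 fold_left: fold axis v@4; visible region now rows[6,8) x cols[0,4) = 2x4
Op 4 cut(1, 1): punch at orig (7,1); cuts so far [(7, 1)]; region rows[6,8) x cols[0,4) = 2x4
Op 5 cut(1, 3): punch at orig (7,3); cuts so far [(7, 1), (7, 3)]; region rows[6,8) x cols[0,4) = 2x4
Op 6 cut(0, 3): punch at orig (6,3); cuts so far [(6, 3), (7, 1), (7, 3)]; region rows[6,8) x cols[0,4) = 2x4
Unfold 1 (reflect across v@4): 6 holes -> [(6, 3), (6, 4), (7, 1), (7, 3), (7, 4), (7, 6)]
Unfold 2 (reflect across h@6): 12 holes -> [(4, 1), (4, 3), (4, 4), (4, 6), (5, 3), (5, 4), (6, 3), (6, 4), (7, 1), (7, 3), (7, 4), (7, 6)]
Unfold 3 (reflect across h@4): 24 holes -> [(0, 1), (0, 3), (0, 4), (0, 6), (1, 3), (1, 4), (2, 3), (2, 4), (3, 1), (3, 3), (3, 4), (3, 6), (4, 1), (4, 3), (4, 4), (4, 6), (5, 3), (5, 4), (6, 3), (6, 4), (7, 1), (7, 3), (7, 4), (7, 6)]
Holes: [(0, 1), (0, 3), (0, 4), (0, 6), (1, 3), (1, 4), (2, 3), (2, 4), (3, 1), (3, 3), (3, 4), (3, 6), (4, 1), (4, 3), (4, 4), (4, 6), (5, 3), (5, 4), (6, 3), (6, 4), (7, 1), (7, 3), (7, 4), (7, 6)]

Answer: yes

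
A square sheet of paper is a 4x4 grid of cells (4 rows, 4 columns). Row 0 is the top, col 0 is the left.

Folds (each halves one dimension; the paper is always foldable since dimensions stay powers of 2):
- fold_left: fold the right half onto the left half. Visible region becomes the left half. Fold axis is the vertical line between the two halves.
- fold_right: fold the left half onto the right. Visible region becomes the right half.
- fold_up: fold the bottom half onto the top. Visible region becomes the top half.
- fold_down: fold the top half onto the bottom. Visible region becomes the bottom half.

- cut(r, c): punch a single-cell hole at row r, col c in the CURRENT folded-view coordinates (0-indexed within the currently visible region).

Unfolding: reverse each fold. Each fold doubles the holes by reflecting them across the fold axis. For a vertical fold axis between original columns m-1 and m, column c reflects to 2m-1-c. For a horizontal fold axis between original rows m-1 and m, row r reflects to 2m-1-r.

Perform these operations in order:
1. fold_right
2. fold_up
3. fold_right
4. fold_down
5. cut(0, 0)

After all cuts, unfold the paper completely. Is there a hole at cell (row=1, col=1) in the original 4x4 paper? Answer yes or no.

Answer: yes

Derivation:
Op 1 fold_right: fold axis v@2; visible region now rows[0,4) x cols[2,4) = 4x2
Op 2 fold_up: fold axis h@2; visible region now rows[0,2) x cols[2,4) = 2x2
Op 3 fold_right: fold axis v@3; visible region now rows[0,2) x cols[3,4) = 2x1
Op 4 fold_down: fold axis h@1; visible region now rows[1,2) x cols[3,4) = 1x1
Op 5 cut(0, 0): punch at orig (1,3); cuts so far [(1, 3)]; region rows[1,2) x cols[3,4) = 1x1
Unfold 1 (reflect across h@1): 2 holes -> [(0, 3), (1, 3)]
Unfold 2 (reflect across v@3): 4 holes -> [(0, 2), (0, 3), (1, 2), (1, 3)]
Unfold 3 (reflect across h@2): 8 holes -> [(0, 2), (0, 3), (1, 2), (1, 3), (2, 2), (2, 3), (3, 2), (3, 3)]
Unfold 4 (reflect across v@2): 16 holes -> [(0, 0), (0, 1), (0, 2), (0, 3), (1, 0), (1, 1), (1, 2), (1, 3), (2, 0), (2, 1), (2, 2), (2, 3), (3, 0), (3, 1), (3, 2), (3, 3)]
Holes: [(0, 0), (0, 1), (0, 2), (0, 3), (1, 0), (1, 1), (1, 2), (1, 3), (2, 0), (2, 1), (2, 2), (2, 3), (3, 0), (3, 1), (3, 2), (3, 3)]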